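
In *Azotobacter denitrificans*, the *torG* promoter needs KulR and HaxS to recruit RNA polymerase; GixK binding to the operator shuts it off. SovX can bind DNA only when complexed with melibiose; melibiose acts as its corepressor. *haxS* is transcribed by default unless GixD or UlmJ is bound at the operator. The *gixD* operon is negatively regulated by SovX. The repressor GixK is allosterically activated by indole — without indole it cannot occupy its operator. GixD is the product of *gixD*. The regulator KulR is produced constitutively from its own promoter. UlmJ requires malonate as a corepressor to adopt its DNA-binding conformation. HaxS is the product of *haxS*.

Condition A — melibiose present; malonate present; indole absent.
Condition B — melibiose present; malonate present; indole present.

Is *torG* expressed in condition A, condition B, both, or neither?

Condition A:
KulR is produced constitutively and is active.
Melibiose is present, so SovX is active.
With repressor SovX bound, *gixD* is not transcribed.
So GixD is not produced.
Malonate is present, so UlmJ is active.
With repressor UlmJ bound, *haxS* is not transcribed.
So HaxS is not produced.
Indole is absent, so GixK is inactive.
Required activator HaxS is absent, so *torG* is not transcribed.
→ *torG* is OFF in A.
Condition B:
KulR is produced constitutively and is active.
Melibiose is present, so SovX is active.
With repressor SovX bound, *gixD* is not transcribed.
So GixD is not produced.
Malonate is present, so UlmJ is active.
With repressor UlmJ bound, *haxS* is not transcribed.
So HaxS is not produced.
Indole is present, so GixK is active.
With repressor GixK bound, *torG* is not transcribed.
→ *torG* is OFF in B.

neither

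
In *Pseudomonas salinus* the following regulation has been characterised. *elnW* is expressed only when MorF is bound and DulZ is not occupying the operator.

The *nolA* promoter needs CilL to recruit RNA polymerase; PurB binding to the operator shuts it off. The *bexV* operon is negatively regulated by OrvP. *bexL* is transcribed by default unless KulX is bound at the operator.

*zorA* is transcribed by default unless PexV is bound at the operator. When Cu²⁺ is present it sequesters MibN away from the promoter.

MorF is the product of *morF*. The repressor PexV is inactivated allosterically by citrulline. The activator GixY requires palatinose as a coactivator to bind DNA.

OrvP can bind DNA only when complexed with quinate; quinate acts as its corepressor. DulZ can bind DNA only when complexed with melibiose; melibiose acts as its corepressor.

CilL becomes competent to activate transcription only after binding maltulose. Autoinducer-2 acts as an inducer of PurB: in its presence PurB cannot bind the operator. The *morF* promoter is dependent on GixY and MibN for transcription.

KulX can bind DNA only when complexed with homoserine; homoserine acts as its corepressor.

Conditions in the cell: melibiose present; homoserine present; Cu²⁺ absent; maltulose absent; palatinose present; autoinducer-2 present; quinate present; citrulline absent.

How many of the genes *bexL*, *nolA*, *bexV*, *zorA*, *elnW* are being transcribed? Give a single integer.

0

Homoserine is present, so KulX is active.
With repressor KulX bound, *bexL* is not transcribed.
→ *bexL* is OFF.
Maltulose is absent, so CilL is inactive.
Autoinducer-2 is present, so PurB is inactive.
Required activator CilL is absent, so *nolA* is not transcribed.
→ *nolA* is OFF.
Quinate is present, so OrvP is active.
With repressor OrvP bound, *bexV* is not transcribed.
→ *bexV* is OFF.
Citrulline is absent, so PexV is active.
With repressor PexV bound, *zorA* is not transcribed.
→ *zorA* is OFF.
Melibiose is present, so DulZ is active.
Palatinose is present, so GixY is active.
Cu²⁺ is absent, so MibN is active.
No repressor is bound and GixY and MibN are active, so *morF* is transcribed.
So MorF is produced and active.
With repressor DulZ bound, *elnW* is not transcribed.
→ *elnW* is OFF.
0 of the 5 genes are transcribed.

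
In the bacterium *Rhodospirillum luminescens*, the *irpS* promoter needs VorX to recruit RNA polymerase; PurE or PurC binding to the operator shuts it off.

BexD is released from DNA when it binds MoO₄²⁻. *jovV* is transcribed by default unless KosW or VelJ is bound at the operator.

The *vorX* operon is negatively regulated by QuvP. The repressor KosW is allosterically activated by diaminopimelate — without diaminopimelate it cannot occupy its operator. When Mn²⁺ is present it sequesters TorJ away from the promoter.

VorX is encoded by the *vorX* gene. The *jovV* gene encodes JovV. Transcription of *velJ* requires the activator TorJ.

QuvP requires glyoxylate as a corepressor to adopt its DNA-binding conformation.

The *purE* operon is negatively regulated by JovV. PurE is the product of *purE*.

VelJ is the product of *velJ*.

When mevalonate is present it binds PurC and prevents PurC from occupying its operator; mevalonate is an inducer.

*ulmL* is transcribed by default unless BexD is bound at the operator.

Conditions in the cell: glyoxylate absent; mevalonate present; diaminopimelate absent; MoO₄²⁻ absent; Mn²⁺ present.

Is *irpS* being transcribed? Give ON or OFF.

Diaminopimelate is absent, so KosW is inactive.
Mn²⁺ is present, so TorJ is inactive.
Required activator TorJ is absent, so *velJ* is not transcribed.
So VelJ is not produced.
With no repressor bound, *jovV* is transcribed.
So JovV is produced and active.
With repressor JovV bound, *purE* is not transcribed.
So PurE is not produced.
Mevalonate is present, so PurC is inactive.
Glyoxylate is absent, so QuvP is inactive.
With no repressor bound, *vorX* is transcribed.
So VorX is produced and active.
No repressor is bound and VorX is active, so *irpS* is transcribed.

ON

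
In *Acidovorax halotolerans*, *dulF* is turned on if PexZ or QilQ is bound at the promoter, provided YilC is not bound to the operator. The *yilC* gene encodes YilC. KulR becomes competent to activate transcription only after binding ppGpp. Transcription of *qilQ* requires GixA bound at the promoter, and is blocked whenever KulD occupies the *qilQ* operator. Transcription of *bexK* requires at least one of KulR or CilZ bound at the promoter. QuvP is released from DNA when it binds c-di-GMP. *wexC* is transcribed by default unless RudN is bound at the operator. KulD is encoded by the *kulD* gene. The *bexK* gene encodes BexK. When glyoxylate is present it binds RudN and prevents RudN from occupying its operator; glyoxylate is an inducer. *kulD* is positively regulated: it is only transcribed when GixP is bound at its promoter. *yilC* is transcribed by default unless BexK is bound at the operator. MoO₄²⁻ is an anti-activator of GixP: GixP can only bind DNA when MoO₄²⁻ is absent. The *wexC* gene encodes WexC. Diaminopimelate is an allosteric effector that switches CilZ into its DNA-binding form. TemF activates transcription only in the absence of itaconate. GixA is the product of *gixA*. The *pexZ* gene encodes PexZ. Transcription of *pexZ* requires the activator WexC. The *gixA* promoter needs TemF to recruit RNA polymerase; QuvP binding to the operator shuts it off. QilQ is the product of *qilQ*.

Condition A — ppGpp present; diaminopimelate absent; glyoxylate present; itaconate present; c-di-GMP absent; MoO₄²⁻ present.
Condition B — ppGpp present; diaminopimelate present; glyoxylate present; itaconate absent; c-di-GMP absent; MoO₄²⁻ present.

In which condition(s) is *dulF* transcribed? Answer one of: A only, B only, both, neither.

Condition A:
ppGpp is present, so KulR is active.
Diaminopimelate is absent, so CilZ is inactive.
Activator KulR is present, so *bexK* is transcribed.
So BexK is produced and active.
With repressor BexK bound, *yilC* is not transcribed.
So YilC is not produced.
Glyoxylate is present, so RudN is inactive.
With no repressor bound, *wexC* is transcribed.
So WexC is produced and active.
No repressor is bound and WexC is active, so *pexZ* is transcribed.
So PexZ is produced and active.
Itaconate is present, so TemF is inactive.
c-di-GMP is absent, so QuvP is active.
With repressor QuvP bound, *gixA* is not transcribed.
So GixA is not produced.
MoO₄²⁻ is present, so GixP is inactive.
Required activator GixP is absent, so *kulD* is not transcribed.
So KulD is not produced.
Required activator GixA is absent, so *qilQ* is not transcribed.
So QilQ is not produced.
Activator PexZ is present, so *dulF* is transcribed.
→ *dulF* is ON in A.
Condition B:
ppGpp is present, so KulR is active.
Diaminopimelate is present, so CilZ is active.
Activator KulR is present, so *bexK* is transcribed.
So BexK is produced and active.
With repressor BexK bound, *yilC* is not transcribed.
So YilC is not produced.
Glyoxylate is present, so RudN is inactive.
With no repressor bound, *wexC* is transcribed.
So WexC is produced and active.
No repressor is bound and WexC is active, so *pexZ* is transcribed.
So PexZ is produced and active.
Itaconate is absent, so TemF is active.
c-di-GMP is absent, so QuvP is active.
With repressor QuvP bound, *gixA* is not transcribed.
So GixA is not produced.
MoO₄²⁻ is present, so GixP is inactive.
Required activator GixP is absent, so *kulD* is not transcribed.
So KulD is not produced.
Required activator GixA is absent, so *qilQ* is not transcribed.
So QilQ is not produced.
Activator PexZ is present, so *dulF* is transcribed.
→ *dulF* is ON in B.

both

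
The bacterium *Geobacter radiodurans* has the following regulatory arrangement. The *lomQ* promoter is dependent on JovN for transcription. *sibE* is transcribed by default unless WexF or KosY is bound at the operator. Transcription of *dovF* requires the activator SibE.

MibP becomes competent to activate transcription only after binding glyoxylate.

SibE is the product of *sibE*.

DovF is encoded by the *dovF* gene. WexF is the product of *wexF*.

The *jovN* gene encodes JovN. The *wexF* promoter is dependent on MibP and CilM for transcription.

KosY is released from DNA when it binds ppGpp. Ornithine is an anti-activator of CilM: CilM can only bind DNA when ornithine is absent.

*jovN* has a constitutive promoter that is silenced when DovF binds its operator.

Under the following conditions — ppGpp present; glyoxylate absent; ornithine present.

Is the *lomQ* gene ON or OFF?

Glyoxylate is absent, so MibP is inactive.
Ornithine is present, so CilM is inactive.
Required activator MibP is absent, so *wexF* is not transcribed.
So WexF is not produced.
ppGpp is present, so KosY is inactive.
With no repressor bound, *sibE* is transcribed.
So SibE is produced and active.
No repressor is bound and SibE is active, so *dovF* is transcribed.
So DovF is produced and active.
With repressor DovF bound, *jovN* is not transcribed.
So JovN is not produced.
Required activator JovN is absent, so *lomQ* is not transcribed.

OFF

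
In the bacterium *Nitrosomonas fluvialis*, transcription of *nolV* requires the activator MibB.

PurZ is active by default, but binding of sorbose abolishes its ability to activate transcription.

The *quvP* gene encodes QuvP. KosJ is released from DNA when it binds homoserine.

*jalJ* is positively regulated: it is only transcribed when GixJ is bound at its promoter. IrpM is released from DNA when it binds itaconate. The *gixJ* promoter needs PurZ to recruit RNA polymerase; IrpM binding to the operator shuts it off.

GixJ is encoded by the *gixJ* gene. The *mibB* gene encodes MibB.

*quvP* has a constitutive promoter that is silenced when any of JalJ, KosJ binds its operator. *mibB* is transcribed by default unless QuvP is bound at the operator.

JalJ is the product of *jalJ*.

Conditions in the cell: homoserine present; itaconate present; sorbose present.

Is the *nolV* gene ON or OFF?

OFF

Itaconate is present, so IrpM is inactive.
Sorbose is present, so PurZ is inactive.
Required activator PurZ is absent, so *gixJ* is not transcribed.
So GixJ is not produced.
Required activator GixJ is absent, so *jalJ* is not transcribed.
So JalJ is not produced.
Homoserine is present, so KosJ is inactive.
With no repressor bound, *quvP* is transcribed.
So QuvP is produced and active.
With repressor QuvP bound, *mibB* is not transcribed.
So MibB is not produced.
Required activator MibB is absent, so *nolV* is not transcribed.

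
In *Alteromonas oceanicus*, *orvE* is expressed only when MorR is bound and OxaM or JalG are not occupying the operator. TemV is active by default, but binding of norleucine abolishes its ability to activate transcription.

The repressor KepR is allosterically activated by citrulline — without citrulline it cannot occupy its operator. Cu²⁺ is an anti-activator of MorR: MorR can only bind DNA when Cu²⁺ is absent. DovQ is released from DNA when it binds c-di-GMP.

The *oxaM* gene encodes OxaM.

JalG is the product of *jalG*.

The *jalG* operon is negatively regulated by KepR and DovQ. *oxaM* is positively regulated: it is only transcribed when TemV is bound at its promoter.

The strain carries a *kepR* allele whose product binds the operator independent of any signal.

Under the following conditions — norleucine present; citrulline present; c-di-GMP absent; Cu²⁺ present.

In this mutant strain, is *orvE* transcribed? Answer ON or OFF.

Norleucine is present, so TemV is inactive.
Required activator TemV is absent, so *oxaM* is not transcribed.
So OxaM is not produced.
Cu²⁺ is present, so MorR is inactive.
KepR is constitutively active in this strain.
c-di-GMP is absent, so DovQ is active.
With repressor KepR bound, *jalG* is not transcribed.
So JalG is not produced.
Required activator MorR is absent, so *orvE* is not transcribed.

OFF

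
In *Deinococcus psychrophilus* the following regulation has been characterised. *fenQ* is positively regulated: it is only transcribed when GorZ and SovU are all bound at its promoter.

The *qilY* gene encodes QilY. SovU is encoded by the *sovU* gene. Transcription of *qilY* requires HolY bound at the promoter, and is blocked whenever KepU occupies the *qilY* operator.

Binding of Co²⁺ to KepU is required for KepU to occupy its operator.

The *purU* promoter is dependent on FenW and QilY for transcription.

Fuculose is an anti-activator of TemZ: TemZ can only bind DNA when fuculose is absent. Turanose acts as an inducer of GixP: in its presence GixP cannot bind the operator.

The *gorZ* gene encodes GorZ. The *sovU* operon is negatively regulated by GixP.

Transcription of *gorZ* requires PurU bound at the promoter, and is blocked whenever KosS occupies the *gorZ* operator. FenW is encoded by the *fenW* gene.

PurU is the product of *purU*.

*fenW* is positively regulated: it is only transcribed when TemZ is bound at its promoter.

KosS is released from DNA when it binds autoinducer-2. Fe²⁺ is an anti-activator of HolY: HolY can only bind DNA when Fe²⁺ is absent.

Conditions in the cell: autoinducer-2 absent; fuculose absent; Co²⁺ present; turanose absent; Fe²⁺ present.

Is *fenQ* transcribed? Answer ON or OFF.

OFF

Fuculose is absent, so TemZ is active.
No repressor is bound and TemZ is active, so *fenW* is transcribed.
So FenW is produced and active.
Co²⁺ is present, so KepU is active.
Fe²⁺ is present, so HolY is inactive.
With repressor KepU bound, *qilY* is not transcribed.
So QilY is not produced.
Required activator QilY is absent, so *purU* is not transcribed.
So PurU is not produced.
Autoinducer-2 is absent, so KosS is active.
With repressor KosS bound, *gorZ* is not transcribed.
So GorZ is not produced.
Turanose is absent, so GixP is active.
With repressor GixP bound, *sovU* is not transcribed.
So SovU is not produced.
Required activator GorZ is absent, so *fenQ* is not transcribed.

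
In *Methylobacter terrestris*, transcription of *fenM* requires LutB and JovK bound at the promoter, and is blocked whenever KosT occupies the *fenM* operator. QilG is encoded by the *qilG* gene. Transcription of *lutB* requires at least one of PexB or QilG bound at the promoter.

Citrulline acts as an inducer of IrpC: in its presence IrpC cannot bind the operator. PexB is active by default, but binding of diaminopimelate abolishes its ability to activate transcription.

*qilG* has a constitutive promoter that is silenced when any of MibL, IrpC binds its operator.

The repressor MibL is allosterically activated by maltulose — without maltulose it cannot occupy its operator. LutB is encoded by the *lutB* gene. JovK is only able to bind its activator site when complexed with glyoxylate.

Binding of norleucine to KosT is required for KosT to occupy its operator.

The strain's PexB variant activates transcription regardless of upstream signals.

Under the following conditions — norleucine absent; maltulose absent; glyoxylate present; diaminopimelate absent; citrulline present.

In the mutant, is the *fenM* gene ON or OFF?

ON

Norleucine is absent, so KosT is inactive.
PexB is constitutively active in this strain.
Maltulose is absent, so MibL is inactive.
Citrulline is present, so IrpC is inactive.
With no repressor bound, *qilG* is transcribed.
So QilG is produced and active.
Activator PexB is present, so *lutB* is transcribed.
So LutB is produced and active.
Glyoxylate is present, so JovK is active.
No repressor is bound and LutB and JovK are active, so *fenM* is transcribed.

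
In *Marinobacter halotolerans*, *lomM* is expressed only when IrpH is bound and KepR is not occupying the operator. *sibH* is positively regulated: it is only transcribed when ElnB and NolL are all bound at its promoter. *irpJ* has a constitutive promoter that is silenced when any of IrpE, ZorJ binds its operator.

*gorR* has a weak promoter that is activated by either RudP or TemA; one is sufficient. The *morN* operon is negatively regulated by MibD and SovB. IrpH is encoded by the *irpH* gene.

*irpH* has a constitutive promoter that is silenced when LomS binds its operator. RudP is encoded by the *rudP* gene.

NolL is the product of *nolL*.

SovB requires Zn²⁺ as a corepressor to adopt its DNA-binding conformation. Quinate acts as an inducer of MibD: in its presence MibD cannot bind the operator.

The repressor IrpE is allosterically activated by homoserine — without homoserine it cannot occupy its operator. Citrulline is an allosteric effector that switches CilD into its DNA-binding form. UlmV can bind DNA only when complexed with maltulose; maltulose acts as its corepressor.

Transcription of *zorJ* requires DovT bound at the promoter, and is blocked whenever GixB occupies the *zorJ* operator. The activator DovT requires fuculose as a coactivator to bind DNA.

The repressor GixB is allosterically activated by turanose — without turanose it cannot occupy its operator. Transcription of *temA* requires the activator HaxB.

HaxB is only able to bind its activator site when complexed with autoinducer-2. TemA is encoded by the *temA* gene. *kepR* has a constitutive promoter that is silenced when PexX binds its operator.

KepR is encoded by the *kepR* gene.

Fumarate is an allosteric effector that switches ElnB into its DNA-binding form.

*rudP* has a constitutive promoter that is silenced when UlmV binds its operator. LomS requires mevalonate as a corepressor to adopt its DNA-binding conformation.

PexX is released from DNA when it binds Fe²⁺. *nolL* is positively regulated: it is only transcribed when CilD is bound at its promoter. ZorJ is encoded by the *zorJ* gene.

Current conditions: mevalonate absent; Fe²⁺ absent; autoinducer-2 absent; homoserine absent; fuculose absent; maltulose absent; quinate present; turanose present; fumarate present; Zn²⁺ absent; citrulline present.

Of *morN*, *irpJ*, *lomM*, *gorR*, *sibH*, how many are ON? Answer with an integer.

Quinate is present, so MibD is inactive.
Zn²⁺ is absent, so SovB is inactive.
With no repressor bound, *morN* is transcribed.
→ *morN* is ON.
Homoserine is absent, so IrpE is inactive.
Fuculose is absent, so DovT is inactive.
Turanose is present, so GixB is active.
With repressor GixB bound, *zorJ* is not transcribed.
So ZorJ is not produced.
With no repressor bound, *irpJ* is transcribed.
→ *irpJ* is ON.
Mevalonate is absent, so LomS is inactive.
With no repressor bound, *irpH* is transcribed.
So IrpH is produced and active.
Fe²⁺ is absent, so PexX is active.
With repressor PexX bound, *kepR* is not transcribed.
So KepR is not produced.
No repressor is bound and IrpH is active, so *lomM* is transcribed.
→ *lomM* is ON.
Maltulose is absent, so UlmV is inactive.
With no repressor bound, *rudP* is transcribed.
So RudP is produced and active.
Autoinducer-2 is absent, so HaxB is inactive.
Required activator HaxB is absent, so *temA* is not transcribed.
So TemA is not produced.
Activator RudP is present, so *gorR* is transcribed.
→ *gorR* is ON.
Fumarate is present, so ElnB is active.
Citrulline is present, so CilD is active.
No repressor is bound and CilD is active, so *nolL* is transcribed.
So NolL is produced and active.
No repressor is bound and ElnB and NolL are active, so *sibH* is transcribed.
→ *sibH* is ON.
5 of the 5 genes are transcribed.

5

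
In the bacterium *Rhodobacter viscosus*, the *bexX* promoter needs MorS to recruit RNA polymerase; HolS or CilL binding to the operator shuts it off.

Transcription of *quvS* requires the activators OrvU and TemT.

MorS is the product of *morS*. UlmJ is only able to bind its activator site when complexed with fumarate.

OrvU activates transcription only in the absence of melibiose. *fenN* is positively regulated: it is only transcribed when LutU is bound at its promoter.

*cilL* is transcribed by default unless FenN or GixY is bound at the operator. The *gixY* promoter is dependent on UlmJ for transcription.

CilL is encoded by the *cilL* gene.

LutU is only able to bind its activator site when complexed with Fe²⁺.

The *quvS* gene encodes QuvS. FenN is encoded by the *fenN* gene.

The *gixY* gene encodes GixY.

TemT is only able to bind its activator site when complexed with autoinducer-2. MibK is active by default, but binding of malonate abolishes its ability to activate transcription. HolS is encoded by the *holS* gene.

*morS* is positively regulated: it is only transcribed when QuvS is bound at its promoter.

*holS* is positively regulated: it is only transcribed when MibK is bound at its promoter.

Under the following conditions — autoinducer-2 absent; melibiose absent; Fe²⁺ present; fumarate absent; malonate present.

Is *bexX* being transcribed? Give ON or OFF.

OFF

Melibiose is absent, so OrvU is active.
Autoinducer-2 is absent, so TemT is inactive.
Required activator TemT is absent, so *quvS* is not transcribed.
So QuvS is not produced.
Required activator QuvS is absent, so *morS* is not transcribed.
So MorS is not produced.
Malonate is present, so MibK is inactive.
Required activator MibK is absent, so *holS* is not transcribed.
So HolS is not produced.
Fe²⁺ is present, so LutU is active.
No repressor is bound and LutU is active, so *fenN* is transcribed.
So FenN is produced and active.
Fumarate is absent, so UlmJ is inactive.
Required activator UlmJ is absent, so *gixY* is not transcribed.
So GixY is not produced.
With repressor FenN bound, *cilL* is not transcribed.
So CilL is not produced.
Required activator MorS is absent, so *bexX* is not transcribed.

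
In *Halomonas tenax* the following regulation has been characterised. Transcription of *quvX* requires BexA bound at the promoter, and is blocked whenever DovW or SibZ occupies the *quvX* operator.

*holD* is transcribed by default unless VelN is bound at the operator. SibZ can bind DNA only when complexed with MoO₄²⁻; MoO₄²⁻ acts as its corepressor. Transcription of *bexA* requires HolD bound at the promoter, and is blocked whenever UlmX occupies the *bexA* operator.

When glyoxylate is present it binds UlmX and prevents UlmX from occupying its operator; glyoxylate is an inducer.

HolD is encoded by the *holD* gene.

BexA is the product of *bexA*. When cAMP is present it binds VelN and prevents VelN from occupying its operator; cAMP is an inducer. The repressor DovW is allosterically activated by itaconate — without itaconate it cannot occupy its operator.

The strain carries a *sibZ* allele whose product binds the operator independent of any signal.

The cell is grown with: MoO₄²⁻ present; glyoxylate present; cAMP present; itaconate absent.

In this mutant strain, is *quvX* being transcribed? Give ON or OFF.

Itaconate is absent, so DovW is inactive.
SibZ is constitutively active in this strain.
cAMP is present, so VelN is inactive.
With no repressor bound, *holD* is transcribed.
So HolD is produced and active.
Glyoxylate is present, so UlmX is inactive.
No repressor is bound and HolD is active, so *bexA* is transcribed.
So BexA is produced and active.
With repressor SibZ bound, *quvX* is not transcribed.

OFF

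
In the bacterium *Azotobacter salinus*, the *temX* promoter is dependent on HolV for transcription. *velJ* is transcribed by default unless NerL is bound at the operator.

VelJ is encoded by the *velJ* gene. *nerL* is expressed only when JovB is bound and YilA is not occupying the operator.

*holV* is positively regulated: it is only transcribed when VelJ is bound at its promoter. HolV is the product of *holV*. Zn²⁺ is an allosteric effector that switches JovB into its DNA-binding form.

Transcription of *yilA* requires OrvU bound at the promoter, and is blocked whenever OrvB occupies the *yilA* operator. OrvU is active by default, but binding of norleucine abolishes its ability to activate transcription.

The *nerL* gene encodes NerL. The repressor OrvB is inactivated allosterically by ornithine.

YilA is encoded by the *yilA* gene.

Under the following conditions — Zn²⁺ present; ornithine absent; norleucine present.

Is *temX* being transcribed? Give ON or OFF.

OFF

Norleucine is present, so OrvU is inactive.
Ornithine is absent, so OrvB is active.
With repressor OrvB bound, *yilA* is not transcribed.
So YilA is not produced.
Zn²⁺ is present, so JovB is active.
No repressor is bound and JovB is active, so *nerL* is transcribed.
So NerL is produced and active.
With repressor NerL bound, *velJ* is not transcribed.
So VelJ is not produced.
Required activator VelJ is absent, so *holV* is not transcribed.
So HolV is not produced.
Required activator HolV is absent, so *temX* is not transcribed.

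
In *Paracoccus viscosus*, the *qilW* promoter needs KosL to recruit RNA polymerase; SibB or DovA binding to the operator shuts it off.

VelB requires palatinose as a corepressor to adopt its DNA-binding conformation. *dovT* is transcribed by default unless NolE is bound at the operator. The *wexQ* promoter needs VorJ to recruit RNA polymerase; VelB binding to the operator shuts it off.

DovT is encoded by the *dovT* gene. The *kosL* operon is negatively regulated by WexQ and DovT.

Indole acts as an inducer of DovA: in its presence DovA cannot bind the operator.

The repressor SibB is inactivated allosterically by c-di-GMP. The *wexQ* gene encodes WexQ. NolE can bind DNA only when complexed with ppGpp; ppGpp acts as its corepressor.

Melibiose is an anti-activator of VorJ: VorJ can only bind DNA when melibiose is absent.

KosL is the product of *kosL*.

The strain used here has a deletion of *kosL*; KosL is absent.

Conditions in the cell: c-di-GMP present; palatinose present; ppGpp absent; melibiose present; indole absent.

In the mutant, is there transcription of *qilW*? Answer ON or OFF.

OFF

c-di-GMP is present, so SibB is inactive.
Indole is absent, so DovA is active.
KosL is non-functional in this strain, so it has no effect.
With repressor DovA bound, *qilW* is not transcribed.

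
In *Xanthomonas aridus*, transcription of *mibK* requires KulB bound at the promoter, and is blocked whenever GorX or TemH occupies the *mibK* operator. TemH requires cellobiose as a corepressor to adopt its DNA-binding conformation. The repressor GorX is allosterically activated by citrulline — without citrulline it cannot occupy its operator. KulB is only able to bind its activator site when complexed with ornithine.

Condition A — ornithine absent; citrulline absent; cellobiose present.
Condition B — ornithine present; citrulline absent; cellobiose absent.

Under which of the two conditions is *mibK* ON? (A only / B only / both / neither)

Condition A:
Ornithine is absent, so KulB is inactive.
Citrulline is absent, so GorX is inactive.
Cellobiose is present, so TemH is active.
With repressor TemH bound, *mibK* is not transcribed.
→ *mibK* is OFF in A.
Condition B:
Ornithine is present, so KulB is active.
Citrulline is absent, so GorX is inactive.
Cellobiose is absent, so TemH is inactive.
No repressor is bound and KulB is active, so *mibK* is transcribed.
→ *mibK* is ON in B.

B only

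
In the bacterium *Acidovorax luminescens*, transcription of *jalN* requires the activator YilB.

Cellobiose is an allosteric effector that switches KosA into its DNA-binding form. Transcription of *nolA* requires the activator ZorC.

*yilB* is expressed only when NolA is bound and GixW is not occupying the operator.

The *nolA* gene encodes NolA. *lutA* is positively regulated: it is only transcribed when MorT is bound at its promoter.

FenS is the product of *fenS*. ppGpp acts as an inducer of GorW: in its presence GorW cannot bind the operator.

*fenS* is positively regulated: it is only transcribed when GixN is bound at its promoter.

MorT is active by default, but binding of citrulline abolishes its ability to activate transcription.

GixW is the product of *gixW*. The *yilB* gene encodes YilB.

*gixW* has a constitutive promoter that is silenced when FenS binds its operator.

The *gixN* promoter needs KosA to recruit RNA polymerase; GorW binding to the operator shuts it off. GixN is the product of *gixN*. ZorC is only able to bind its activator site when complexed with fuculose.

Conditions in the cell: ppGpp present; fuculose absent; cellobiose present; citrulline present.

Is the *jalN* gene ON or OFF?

ppGpp is present, so GorW is inactive.
Cellobiose is present, so KosA is active.
No repressor is bound and KosA is active, so *gixN* is transcribed.
So GixN is produced and active.
No repressor is bound and GixN is active, so *fenS* is transcribed.
So FenS is produced and active.
With repressor FenS bound, *gixW* is not transcribed.
So GixW is not produced.
Fuculose is absent, so ZorC is inactive.
Required activator ZorC is absent, so *nolA* is not transcribed.
So NolA is not produced.
Required activator NolA is absent, so *yilB* is not transcribed.
So YilB is not produced.
Required activator YilB is absent, so *jalN* is not transcribed.

OFF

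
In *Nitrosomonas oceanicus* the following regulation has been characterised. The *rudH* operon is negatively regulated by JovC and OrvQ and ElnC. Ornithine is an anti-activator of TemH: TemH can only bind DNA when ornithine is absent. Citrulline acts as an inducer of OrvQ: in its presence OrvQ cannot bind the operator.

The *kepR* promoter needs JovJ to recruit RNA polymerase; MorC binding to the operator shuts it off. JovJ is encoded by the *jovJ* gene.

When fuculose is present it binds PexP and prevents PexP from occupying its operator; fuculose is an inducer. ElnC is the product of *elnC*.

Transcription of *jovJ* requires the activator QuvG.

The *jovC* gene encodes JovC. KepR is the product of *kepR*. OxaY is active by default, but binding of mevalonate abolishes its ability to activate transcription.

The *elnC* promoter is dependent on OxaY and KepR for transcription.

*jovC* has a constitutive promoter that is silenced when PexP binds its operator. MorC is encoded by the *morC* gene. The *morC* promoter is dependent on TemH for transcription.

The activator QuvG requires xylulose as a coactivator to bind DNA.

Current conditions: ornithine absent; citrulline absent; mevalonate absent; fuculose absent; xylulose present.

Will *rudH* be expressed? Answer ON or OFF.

OFF

Fuculose is absent, so PexP is active.
With repressor PexP bound, *jovC* is not transcribed.
So JovC is not produced.
Citrulline is absent, so OrvQ is active.
Mevalonate is absent, so OxaY is active.
Xylulose is present, so QuvG is active.
No repressor is bound and QuvG is active, so *jovJ* is transcribed.
So JovJ is produced and active.
Ornithine is absent, so TemH is active.
No repressor is bound and TemH is active, so *morC* is transcribed.
So MorC is produced and active.
With repressor MorC bound, *kepR* is not transcribed.
So KepR is not produced.
Required activator KepR is absent, so *elnC* is not transcribed.
So ElnC is not produced.
With repressor OrvQ bound, *rudH* is not transcribed.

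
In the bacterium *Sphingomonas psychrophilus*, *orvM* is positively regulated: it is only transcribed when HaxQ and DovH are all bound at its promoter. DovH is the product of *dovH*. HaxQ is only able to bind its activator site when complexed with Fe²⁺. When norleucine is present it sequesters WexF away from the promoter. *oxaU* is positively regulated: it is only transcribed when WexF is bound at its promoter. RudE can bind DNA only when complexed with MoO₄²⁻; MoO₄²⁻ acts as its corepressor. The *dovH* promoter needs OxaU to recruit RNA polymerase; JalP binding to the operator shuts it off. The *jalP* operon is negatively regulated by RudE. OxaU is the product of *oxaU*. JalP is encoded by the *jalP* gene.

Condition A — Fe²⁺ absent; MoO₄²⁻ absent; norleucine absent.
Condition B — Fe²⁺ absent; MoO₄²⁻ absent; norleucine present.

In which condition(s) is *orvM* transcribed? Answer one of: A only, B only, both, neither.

Condition A:
Fe²⁺ is absent, so HaxQ is inactive.
MoO₄²⁻ is absent, so RudE is inactive.
With no repressor bound, *jalP* is transcribed.
So JalP is produced and active.
Norleucine is absent, so WexF is active.
No repressor is bound and WexF is active, so *oxaU* is transcribed.
So OxaU is produced and active.
With repressor JalP bound, *dovH* is not transcribed.
So DovH is not produced.
Required activator HaxQ is absent, so *orvM* is not transcribed.
→ *orvM* is OFF in A.
Condition B:
Fe²⁺ is absent, so HaxQ is inactive.
MoO₄²⁻ is absent, so RudE is inactive.
With no repressor bound, *jalP* is transcribed.
So JalP is produced and active.
Norleucine is present, so WexF is inactive.
Required activator WexF is absent, so *oxaU* is not transcribed.
So OxaU is not produced.
With repressor JalP bound, *dovH* is not transcribed.
So DovH is not produced.
Required activator HaxQ is absent, so *orvM* is not transcribed.
→ *orvM* is OFF in B.

neither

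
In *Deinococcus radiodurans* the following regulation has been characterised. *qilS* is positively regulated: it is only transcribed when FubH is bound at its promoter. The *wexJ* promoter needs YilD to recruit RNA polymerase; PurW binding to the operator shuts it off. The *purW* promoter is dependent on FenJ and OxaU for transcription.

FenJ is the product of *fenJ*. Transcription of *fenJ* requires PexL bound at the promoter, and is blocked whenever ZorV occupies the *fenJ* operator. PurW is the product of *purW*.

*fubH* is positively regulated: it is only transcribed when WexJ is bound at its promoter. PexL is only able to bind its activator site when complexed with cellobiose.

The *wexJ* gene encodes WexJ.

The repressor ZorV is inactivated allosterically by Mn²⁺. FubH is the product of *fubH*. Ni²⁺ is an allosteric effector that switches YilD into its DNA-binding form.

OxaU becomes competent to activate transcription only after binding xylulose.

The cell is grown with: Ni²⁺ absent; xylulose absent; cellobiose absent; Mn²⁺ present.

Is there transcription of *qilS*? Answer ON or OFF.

OFF

Cellobiose is absent, so PexL is inactive.
Mn²⁺ is present, so ZorV is inactive.
Required activator PexL is absent, so *fenJ* is not transcribed.
So FenJ is not produced.
Xylulose is absent, so OxaU is inactive.
Required activator FenJ is absent, so *purW* is not transcribed.
So PurW is not produced.
Ni²⁺ is absent, so YilD is inactive.
Required activator YilD is absent, so *wexJ* is not transcribed.
So WexJ is not produced.
Required activator WexJ is absent, so *fubH* is not transcribed.
So FubH is not produced.
Required activator FubH is absent, so *qilS* is not transcribed.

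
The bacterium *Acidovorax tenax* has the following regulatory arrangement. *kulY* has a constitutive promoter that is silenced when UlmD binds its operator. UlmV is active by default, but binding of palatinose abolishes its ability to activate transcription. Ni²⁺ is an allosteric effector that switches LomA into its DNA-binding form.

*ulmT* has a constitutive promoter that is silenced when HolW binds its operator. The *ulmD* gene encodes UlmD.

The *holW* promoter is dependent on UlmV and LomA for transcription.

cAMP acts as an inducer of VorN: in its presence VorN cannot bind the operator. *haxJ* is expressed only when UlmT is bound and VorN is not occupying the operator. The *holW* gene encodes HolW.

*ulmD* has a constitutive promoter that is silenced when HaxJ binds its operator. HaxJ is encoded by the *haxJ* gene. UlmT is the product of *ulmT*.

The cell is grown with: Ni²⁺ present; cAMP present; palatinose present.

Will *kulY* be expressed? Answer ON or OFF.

Palatinose is present, so UlmV is inactive.
Ni²⁺ is present, so LomA is active.
Required activator UlmV is absent, so *holW* is not transcribed.
So HolW is not produced.
With no repressor bound, *ulmT* is transcribed.
So UlmT is produced and active.
cAMP is present, so VorN is inactive.
No repressor is bound and UlmT is active, so *haxJ* is transcribed.
So HaxJ is produced and active.
With repressor HaxJ bound, *ulmD* is not transcribed.
So UlmD is not produced.
With no repressor bound, *kulY* is transcribed.

ON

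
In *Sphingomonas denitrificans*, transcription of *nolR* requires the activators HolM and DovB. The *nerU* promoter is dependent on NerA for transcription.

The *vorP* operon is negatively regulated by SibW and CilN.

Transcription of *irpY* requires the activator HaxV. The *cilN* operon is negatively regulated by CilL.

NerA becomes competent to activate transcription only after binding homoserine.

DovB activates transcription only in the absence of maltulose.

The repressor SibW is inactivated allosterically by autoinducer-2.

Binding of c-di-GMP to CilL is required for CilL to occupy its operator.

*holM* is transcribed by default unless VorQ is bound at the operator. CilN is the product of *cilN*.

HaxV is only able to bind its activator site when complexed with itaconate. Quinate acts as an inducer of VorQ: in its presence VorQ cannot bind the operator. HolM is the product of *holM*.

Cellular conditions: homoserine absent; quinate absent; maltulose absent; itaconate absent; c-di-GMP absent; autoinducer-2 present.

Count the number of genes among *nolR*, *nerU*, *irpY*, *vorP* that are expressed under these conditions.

0

Quinate is absent, so VorQ is active.
With repressor VorQ bound, *holM* is not transcribed.
So HolM is not produced.
Maltulose is absent, so DovB is active.
Required activator HolM is absent, so *nolR* is not transcribed.
→ *nolR* is OFF.
Homoserine is absent, so NerA is inactive.
Required activator NerA is absent, so *nerU* is not transcribed.
→ *nerU* is OFF.
Itaconate is absent, so HaxV is inactive.
Required activator HaxV is absent, so *irpY* is not transcribed.
→ *irpY* is OFF.
Autoinducer-2 is present, so SibW is inactive.
c-di-GMP is absent, so CilL is inactive.
With no repressor bound, *cilN* is transcribed.
So CilN is produced and active.
With repressor CilN bound, *vorP* is not transcribed.
→ *vorP* is OFF.
0 of the 4 genes are transcribed.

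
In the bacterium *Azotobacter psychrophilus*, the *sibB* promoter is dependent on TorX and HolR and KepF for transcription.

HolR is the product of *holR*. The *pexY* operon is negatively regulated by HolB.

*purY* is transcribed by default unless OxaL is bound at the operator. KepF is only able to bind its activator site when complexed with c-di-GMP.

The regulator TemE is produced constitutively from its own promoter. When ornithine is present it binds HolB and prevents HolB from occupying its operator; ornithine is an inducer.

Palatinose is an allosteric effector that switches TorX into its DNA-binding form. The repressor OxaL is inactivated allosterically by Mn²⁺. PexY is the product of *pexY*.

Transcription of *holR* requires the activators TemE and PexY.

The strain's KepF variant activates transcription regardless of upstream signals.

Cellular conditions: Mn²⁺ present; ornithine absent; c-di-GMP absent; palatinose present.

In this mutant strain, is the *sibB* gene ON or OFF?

OFF

Palatinose is present, so TorX is active.
TemE is produced constitutively and is active.
Ornithine is absent, so HolB is active.
With repressor HolB bound, *pexY* is not transcribed.
So PexY is not produced.
Required activator PexY is absent, so *holR* is not transcribed.
So HolR is not produced.
KepF is constitutively active in this strain.
Required activator HolR is absent, so *sibB* is not transcribed.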